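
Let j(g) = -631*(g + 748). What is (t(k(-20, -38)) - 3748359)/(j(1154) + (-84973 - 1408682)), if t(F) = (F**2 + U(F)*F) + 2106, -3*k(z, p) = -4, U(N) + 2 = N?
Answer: 33716269/24244353 ≈ 1.3907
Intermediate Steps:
U(N) = -2 + N
k(z, p) = 4/3 (k(z, p) = -1/3*(-4) = 4/3)
t(F) = 2106 + F**2 + F*(-2 + F) (t(F) = (F**2 + (-2 + F)*F) + 2106 = (F**2 + F*(-2 + F)) + 2106 = 2106 + F**2 + F*(-2 + F))
j(g) = -471988 - 631*g (j(g) = -631*(748 + g) = -471988 - 631*g)
(t(k(-20, -38)) - 3748359)/(j(1154) + (-84973 - 1408682)) = ((2106 - 2*4/3 + 2*(4/3)**2) - 3748359)/((-471988 - 631*1154) + (-84973 - 1408682)) = ((2106 - 8/3 + 2*(16/9)) - 3748359)/((-471988 - 728174) - 1493655) = ((2106 - 8/3 + 32/9) - 3748359)/(-1200162 - 1493655) = (18962/9 - 3748359)/(-2693817) = -33716269/9*(-1/2693817) = 33716269/24244353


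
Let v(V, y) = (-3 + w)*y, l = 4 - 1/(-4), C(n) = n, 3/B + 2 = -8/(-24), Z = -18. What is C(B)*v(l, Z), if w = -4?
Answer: -1134/5 ≈ -226.80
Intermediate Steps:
B = -9/5 (B = 3/(-2 - 8/(-24)) = 3/(-2 - 8*(-1/24)) = 3/(-2 + ⅓) = 3/(-5/3) = 3*(-⅗) = -9/5 ≈ -1.8000)
l = 17/4 (l = 4 - ¼*(-1) = 4 + ¼ = 17/4 ≈ 4.2500)
v(V, y) = -7*y (v(V, y) = (-3 - 4)*y = -7*y)
C(B)*v(l, Z) = -(-63)*(-18)/5 = -9/5*126 = -1134/5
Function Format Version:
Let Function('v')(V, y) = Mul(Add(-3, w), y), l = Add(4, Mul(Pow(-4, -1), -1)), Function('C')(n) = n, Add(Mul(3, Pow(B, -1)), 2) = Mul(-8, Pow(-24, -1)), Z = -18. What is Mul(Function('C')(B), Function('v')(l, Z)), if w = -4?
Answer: Rational(-1134, 5) ≈ -226.80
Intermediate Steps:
B = Rational(-9, 5) (B = Mul(3, Pow(Add(-2, Mul(-8, Pow(-24, -1))), -1)) = Mul(3, Pow(Add(-2, Mul(-8, Rational(-1, 24))), -1)) = Mul(3, Pow(Add(-2, Rational(1, 3)), -1)) = Mul(3, Pow(Rational(-5, 3), -1)) = Mul(3, Rational(-3, 5)) = Rational(-9, 5) ≈ -1.8000)
l = Rational(17, 4) (l = Add(4, Mul(Rational(-1, 4), -1)) = Add(4, Rational(1, 4)) = Rational(17, 4) ≈ 4.2500)
Function('v')(V, y) = Mul(-7, y) (Function('v')(V, y) = Mul(Add(-3, -4), y) = Mul(-7, y))
Mul(Function('C')(B), Function('v')(l, Z)) = Mul(Rational(-9, 5), Mul(-7, -18)) = Mul(Rational(-9, 5), 126) = Rational(-1134, 5)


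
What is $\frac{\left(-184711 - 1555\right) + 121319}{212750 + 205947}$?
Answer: $- \frac{64947}{418697} \approx -0.15512$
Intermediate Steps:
$\frac{\left(-184711 - 1555\right) + 121319}{212750 + 205947} = \frac{\left(-184711 - 1555\right) + 121319}{418697} = \left(-186266 + 121319\right) \frac{1}{418697} = \left(-64947\right) \frac{1}{418697} = - \frac{64947}{418697}$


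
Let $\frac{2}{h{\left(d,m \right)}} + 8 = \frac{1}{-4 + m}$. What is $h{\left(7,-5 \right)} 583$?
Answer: $- \frac{10494}{73} \approx -143.75$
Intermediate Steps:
$h{\left(d,m \right)} = \frac{2}{-8 + \frac{1}{-4 + m}}$
$h{\left(7,-5 \right)} 583 = \frac{2 \left(4 - -5\right)}{-33 + 8 \left(-5\right)} 583 = \frac{2 \left(4 + 5\right)}{-33 - 40} \cdot 583 = 2 \frac{1}{-73} \cdot 9 \cdot 583 = 2 \left(- \frac{1}{73}\right) 9 \cdot 583 = \left(- \frac{18}{73}\right) 583 = - \frac{10494}{73}$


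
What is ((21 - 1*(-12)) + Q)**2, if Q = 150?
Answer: 33489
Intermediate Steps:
((21 - 1*(-12)) + Q)**2 = ((21 - 1*(-12)) + 150)**2 = ((21 + 12) + 150)**2 = (33 + 150)**2 = 183**2 = 33489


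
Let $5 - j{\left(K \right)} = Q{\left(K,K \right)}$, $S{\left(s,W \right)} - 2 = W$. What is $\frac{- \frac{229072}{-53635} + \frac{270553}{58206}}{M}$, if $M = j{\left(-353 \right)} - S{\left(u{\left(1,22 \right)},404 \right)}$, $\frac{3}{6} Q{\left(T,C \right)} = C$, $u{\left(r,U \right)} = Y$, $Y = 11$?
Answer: $\frac{27844474987}{952173037050} \approx 0.029243$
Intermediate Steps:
$u{\left(r,U \right)} = 11$
$S{\left(s,W \right)} = 2 + W$
$Q{\left(T,C \right)} = 2 C$
$j{\left(K \right)} = 5 - 2 K$
$M = 305$ ($M = \left(5 - -706\right) - \left(2 + 404\right) = \left(5 + 706\right) - 406 = 711 - 406 = 305$)
$\frac{- \frac{229072}{-53635} + \frac{270553}{58206}}{M} = \frac{- \frac{229072}{-53635} + \frac{270553}{58206}}{305} = \left(\left(-229072\right) \left(- \frac{1}{53635}\right) + 270553 \cdot \frac{1}{58206}\right) \frac{1}{305} = \left(\frac{229072}{53635} + \frac{270553}{58206}\right) \frac{1}{305} = \frac{27844474987}{3121878810} \cdot \frac{1}{305} = \frac{27844474987}{952173037050}$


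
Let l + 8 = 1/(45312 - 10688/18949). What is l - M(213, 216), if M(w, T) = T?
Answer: -192327814651/858606400 ≈ -224.00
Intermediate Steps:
l = -6868832251/858606400 (l = -8 + 1/(45312 - 10688/18949) = -8 + 1/(858606400/18949) = -8 + 18949/858606400 = -6868832251/858606400 ≈ -8.0000)
l - M(213, 216) = -6868832251/858606400 - 1*216 = -6868832251/858606400 - 216 = -192327814651/858606400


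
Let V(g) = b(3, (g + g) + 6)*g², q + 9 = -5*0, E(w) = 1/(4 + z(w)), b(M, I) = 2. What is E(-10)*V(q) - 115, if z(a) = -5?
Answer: -277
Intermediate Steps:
E(w) = -1 (E(w) = 1/(4 - 5) = 1/(-1) = -1)
q = -9 (q = -9 - 5*0 = -9 + 0 = -9)
V(g) = 2*g²
E(-10)*V(q) - 115 = -2*(-9)² - 115 = -2*81 - 115 = -1*162 - 115 = -162 - 115 = -277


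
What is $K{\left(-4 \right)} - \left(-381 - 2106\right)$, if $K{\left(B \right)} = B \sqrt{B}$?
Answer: $2487 - 8 i \approx 2487.0 - 8.0 i$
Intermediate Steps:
$K{\left(B \right)} = B^{\frac{3}{2}}$
$K{\left(-4 \right)} - \left(-381 - 2106\right) = \left(-4\right)^{\frac{3}{2}} - \left(-381 - 2106\right) = - 8 i - \left(-381 - 2106\right) = - 8 i - -2487 = - 8 i + 2487 = 2487 - 8 i$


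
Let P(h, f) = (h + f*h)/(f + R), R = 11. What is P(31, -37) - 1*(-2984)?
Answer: 39350/13 ≈ 3026.9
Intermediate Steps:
P(h, f) = (h + f*h)/(11 + f) (P(h, f) = (h + f*h)/(f + 11) = (h + f*h)/(11 + f))
P(31, -37) - 1*(-2984) = 31*(1 - 37)/(11 - 37) - 1*(-2984) = 31*(-36)/(-26) + 2984 = 31*(-1/26)*(-36) + 2984 = 558/13 + 2984 = 39350/13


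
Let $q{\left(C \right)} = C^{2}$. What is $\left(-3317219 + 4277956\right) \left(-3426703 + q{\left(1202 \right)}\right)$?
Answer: $-1904083699563$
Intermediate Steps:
$\left(-3317219 + 4277956\right) \left(-3426703 + q{\left(1202 \right)}\right) = \left(-3317219 + 4277956\right) \left(-3426703 + 1202^{2}\right) = 960737 \left(-3426703 + 1444804\right) = 960737 \left(-1981899\right) = -1904083699563$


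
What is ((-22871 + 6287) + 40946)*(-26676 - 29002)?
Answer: -1356427436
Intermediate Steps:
((-22871 + 6287) + 40946)*(-26676 - 29002) = (-16584 + 40946)*(-55678) = 24362*(-55678) = -1356427436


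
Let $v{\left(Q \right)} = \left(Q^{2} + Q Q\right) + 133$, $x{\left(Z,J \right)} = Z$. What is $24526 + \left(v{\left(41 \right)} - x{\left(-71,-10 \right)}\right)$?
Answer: $28092$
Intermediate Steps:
$v{\left(Q \right)} = 133 + 2 Q^{2}$ ($v{\left(Q \right)} = \left(Q^{2} + Q^{2}\right) + 133 = 2 Q^{2} + 133 = 133 + 2 Q^{2}$)
$24526 + \left(v{\left(41 \right)} - x{\left(-71,-10 \right)}\right) = 24526 + \left(\left(133 + 2 \cdot 41^{2}\right) - -71\right) = 24526 + \left(\left(133 + 2 \cdot 1681\right) + 71\right) = 24526 + \left(\left(133 + 3362\right) + 71\right) = 24526 + \left(3495 + 71\right) = 24526 + 3566 = 28092$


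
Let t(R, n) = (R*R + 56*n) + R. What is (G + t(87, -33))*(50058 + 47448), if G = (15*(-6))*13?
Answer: 452232828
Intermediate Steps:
G = -1170 (G = -90*13 = -1170)
t(R, n) = R + R² + 56*n (t(R, n) = (R² + 56*n) + R = R + R² + 56*n)
(G + t(87, -33))*(50058 + 47448) = (-1170 + (87 + 87² + 56*(-33)))*(50058 + 47448) = (-1170 + (87 + 7569 - 1848))*97506 = (-1170 + 5808)*97506 = 4638*97506 = 452232828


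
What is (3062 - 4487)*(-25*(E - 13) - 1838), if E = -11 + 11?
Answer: 2156025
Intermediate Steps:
E = 0
(3062 - 4487)*(-25*(E - 13) - 1838) = (3062 - 4487)*(-25*(0 - 13) - 1838) = -1425*(-25*(-13) - 1838) = -1425*(325 - 1838) = -1425*(-1513) = 2156025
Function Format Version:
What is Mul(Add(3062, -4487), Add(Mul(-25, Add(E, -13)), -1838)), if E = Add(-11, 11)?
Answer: 2156025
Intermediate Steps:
E = 0
Mul(Add(3062, -4487), Add(Mul(-25, Add(E, -13)), -1838)) = Mul(Add(3062, -4487), Add(Mul(-25, Add(0, -13)), -1838)) = Mul(-1425, Add(Mul(-25, -13), -1838)) = Mul(-1425, Add(325, -1838)) = Mul(-1425, -1513) = 2156025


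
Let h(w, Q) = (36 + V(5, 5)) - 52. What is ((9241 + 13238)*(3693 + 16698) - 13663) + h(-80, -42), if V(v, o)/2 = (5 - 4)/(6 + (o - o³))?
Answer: 26126269769/57 ≈ 4.5836e+8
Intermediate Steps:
V(v, o) = 2/(6 + o - o³) (V(v, o) = 2*((5 - 4)/(6 + (o - o³))) = 2*(1/(6 + o - o³)) = 2/(6 + o - o³))
h(w, Q) = -913/57 (h(w, Q) = (36 + 2/(6 + 5 - 1*5³)) - 52 = (36 + 2/(6 + 5 - 1*125)) - 52 = (36 + 2/(6 + 5 - 125)) - 52 = (36 + 2/(-114)) - 52 = (36 + 2*(-1/114)) - 52 = (36 - 1/57) - 52 = 2051/57 - 52 = -913/57)
((9241 + 13238)*(3693 + 16698) - 13663) + h(-80, -42) = ((9241 + 13238)*(3693 + 16698) - 13663) - 913/57 = (22479*20391 - 13663) - 913/57 = (458369289 - 13663) - 913/57 = 458355626 - 913/57 = 26126269769/57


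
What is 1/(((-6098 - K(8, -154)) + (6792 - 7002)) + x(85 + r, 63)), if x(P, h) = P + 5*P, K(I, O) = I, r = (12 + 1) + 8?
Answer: -1/5680 ≈ -0.00017606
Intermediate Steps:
r = 21 (r = 13 + 8 = 21)
x(P, h) = 6*P
1/(((-6098 - K(8, -154)) + (6792 - 7002)) + x(85 + r, 63)) = 1/(((-6098 - 1*8) + (6792 - 7002)) + 6*(85 + 21)) = 1/(((-6098 - 8) - 210) + 6*106) = 1/((-6106 - 210) + 636) = 1/(-6316 + 636) = 1/(-5680) = -1/5680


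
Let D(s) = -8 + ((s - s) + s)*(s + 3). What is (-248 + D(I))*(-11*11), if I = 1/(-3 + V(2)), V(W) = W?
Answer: 31218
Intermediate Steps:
I = -1 (I = 1/(-3 + 2) = 1/(-1) = -1)
D(s) = -8 + s*(3 + s) (D(s) = -8 + (0 + s)*(3 + s) = -8 + s*(3 + s))
(-248 + D(I))*(-11*11) = (-248 + (-8 + (-1)**2 + 3*(-1)))*(-11*11) = (-248 + (-8 + 1 - 3))*(-121) = (-248 - 10)*(-121) = -258*(-121) = 31218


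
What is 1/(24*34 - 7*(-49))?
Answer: 1/1159 ≈ 0.00086281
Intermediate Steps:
1/(24*34 - 7*(-49)) = 1/(816 + 343) = 1/1159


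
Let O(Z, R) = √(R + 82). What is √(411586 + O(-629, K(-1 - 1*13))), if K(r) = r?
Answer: √(411586 + 2*√17) ≈ 641.56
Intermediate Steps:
O(Z, R) = √(82 + R)
√(411586 + O(-629, K(-1 - 1*13))) = √(411586 + √(82 + (-1 - 1*13))) = √(411586 + √(82 + (-1 - 13))) = √(411586 + √(82 - 14)) = √(411586 + √68) = √(411586 + 2*√17)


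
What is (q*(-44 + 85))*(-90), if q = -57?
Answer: 210330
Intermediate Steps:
(q*(-44 + 85))*(-90) = -57*(-44 + 85)*(-90) = -57*41*(-90) = -2337*(-90) = 210330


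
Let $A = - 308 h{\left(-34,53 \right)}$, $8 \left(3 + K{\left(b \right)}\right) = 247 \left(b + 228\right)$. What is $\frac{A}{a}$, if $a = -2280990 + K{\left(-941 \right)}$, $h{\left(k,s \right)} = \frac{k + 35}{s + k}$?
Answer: $\frac{2464}{350057045} \approx 7.0388 \cdot 10^{-6}$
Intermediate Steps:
$K{\left(b \right)} = \frac{14073}{2} + \frac{247 b}{8}$ ($K{\left(b \right)} = -3 + \frac{247 \left(b + 228\right)}{8} = -3 + \frac{247 \left(228 + b\right)}{8} = -3 + \frac{56316 + 247 b}{8} = -3 + \left(\frac{14079}{2} + \frac{247 b}{8}\right) = \frac{14073}{2} + \frac{247 b}{8}$)
$h{\left(k,s \right)} = \frac{35 + k}{k + s}$
$A = - \frac{308}{19}$ ($A = - 308 \frac{35 - 34}{-34 + 53} = - 308 \cdot \frac{1}{19} \cdot 1 = \left(-308\right) \frac{1}{19} = - \frac{308}{19} \approx -16.211$)
$a = - \frac{18424055}{8}$ ($a = -2280990 + \left(\frac{14073}{2} + \frac{247}{8} \left(-941\right)\right) = -2280990 + \left(\frac{14073}{2} - \frac{232427}{8}\right) = -2280990 - \frac{176135}{8} = - \frac{18424055}{8} \approx -2.303 \cdot 10^{6}$)
$\frac{A}{a} = - \frac{308}{19 \left(- \frac{18424055}{8}\right)} = \left(- \frac{308}{19}\right) \left(- \frac{8}{18424055}\right) = \frac{2464}{350057045}$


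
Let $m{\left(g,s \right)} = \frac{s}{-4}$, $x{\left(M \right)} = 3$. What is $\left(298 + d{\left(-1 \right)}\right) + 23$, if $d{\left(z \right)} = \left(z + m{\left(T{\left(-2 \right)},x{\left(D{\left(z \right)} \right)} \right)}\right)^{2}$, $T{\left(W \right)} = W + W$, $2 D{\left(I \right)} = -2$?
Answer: $\frac{5185}{16} \approx 324.06$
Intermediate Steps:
$D{\left(I \right)} = -1$ ($D{\left(I \right)} = \frac{1}{2} \left(-2\right) = -1$)
$T{\left(W \right)} = 2 W$
$m{\left(g,s \right)} = - \frac{s}{4}$ ($m{\left(g,s \right)} = s \left(- \frac{1}{4}\right) = - \frac{s}{4}$)
$d{\left(z \right)} = \left(- \frac{3}{4} + z\right)^{2}$ ($d{\left(z \right)} = \left(z - \frac{3}{4}\right)^{2} = \left(- \frac{3}{4} + z\right)^{2}$)
$\left(298 + d{\left(-1 \right)}\right) + 23 = \left(298 + \frac{\left(-3 + 4 \left(-1\right)\right)^{2}}{16}\right) + 23 = \left(298 + \frac{\left(-3 - 4\right)^{2}}{16}\right) + 23 = \left(298 + \frac{\left(-7\right)^{2}}{16}\right) + 23 = \left(298 + \frac{1}{16} \cdot 49\right) + 23 = \left(298 + \frac{49}{16}\right) + 23 = \frac{4817}{16} + 23 = \frac{5185}{16}$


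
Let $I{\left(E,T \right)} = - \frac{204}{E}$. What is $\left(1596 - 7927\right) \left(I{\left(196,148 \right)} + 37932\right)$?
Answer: $- \frac{11766904227}{49} \approx -2.4014 \cdot 10^{8}$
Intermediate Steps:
$\left(1596 - 7927\right) \left(I{\left(196,148 \right)} + 37932\right) = \left(1596 - 7927\right) \left(- \frac{204}{196} + 37932\right) = - 6331 \left(\left(-204\right) \frac{1}{196} + 37932\right) = - 6331 \left(- \frac{51}{49} + 37932\right) = \left(-6331\right) \frac{1858617}{49} = - \frac{11766904227}{49}$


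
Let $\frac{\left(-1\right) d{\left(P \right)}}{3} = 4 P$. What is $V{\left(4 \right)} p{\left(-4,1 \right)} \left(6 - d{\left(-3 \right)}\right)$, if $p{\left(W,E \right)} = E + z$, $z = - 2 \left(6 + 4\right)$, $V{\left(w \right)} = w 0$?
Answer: $0$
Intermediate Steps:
$V{\left(w \right)} = 0$
$d{\left(P \right)} = - 12 P$ ($d{\left(P \right)} = - 3 \cdot 4 P = - 12 P$)
$z = -20$ ($z = \left(-2\right) 10 = -20$)
$p{\left(W,E \right)} = -20 + E$ ($p{\left(W,E \right)} = E - 20 = -20 + E$)
$V{\left(4 \right)} p{\left(-4,1 \right)} \left(6 - d{\left(-3 \right)}\right) = 0 \left(-20 + 1\right) \left(6 - \left(-12\right) \left(-3\right)\right) = 0 \left(-19\right) \left(6 - 36\right) = 0 \left(6 - 36\right) = 0 \left(-30\right) = 0$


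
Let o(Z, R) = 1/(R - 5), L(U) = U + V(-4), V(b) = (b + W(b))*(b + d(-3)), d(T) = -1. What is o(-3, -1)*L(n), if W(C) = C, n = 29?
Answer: -23/2 ≈ -11.500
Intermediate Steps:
V(b) = 2*b*(-1 + b) (V(b) = (b + b)*(b - 1) = (2*b)*(-1 + b) = 2*b*(-1 + b))
L(U) = 40 + U (L(U) = U + 2*(-4)*(-1 - 4) = U + 2*(-4)*(-5) = U + 40 = 40 + U)
o(Z, R) = 1/(-5 + R)
o(-3, -1)*L(n) = (40 + 29)/(-5 - 1) = 69/(-6) = -⅙*69 = -23/2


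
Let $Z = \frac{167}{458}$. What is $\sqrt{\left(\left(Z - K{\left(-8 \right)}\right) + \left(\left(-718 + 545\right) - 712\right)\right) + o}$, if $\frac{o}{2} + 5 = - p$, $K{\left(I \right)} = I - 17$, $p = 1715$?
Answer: $\frac{i \sqrt{901908714}}{458} \approx 65.572 i$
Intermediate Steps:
$K{\left(I \right)} = -17 + I$ ($K{\left(I \right)} = I - 17 = -17 + I$)
$Z = \frac{167}{458}$ ($Z = 167 \cdot \frac{1}{458} = \frac{167}{458} \approx 0.36463$)
$o = -3440$ ($o = -10 + 2 \left(\left(-1\right) 1715\right) = -10 + 2 \left(-1715\right) = -10 - 3430 = -3440$)
$\sqrt{\left(\left(Z - K{\left(-8 \right)}\right) + \left(\left(-718 + 545\right) - 712\right)\right) + o} = \sqrt{\left(\left(\frac{167}{458} - \left(-17 - 8\right)\right) + \left(\left(-718 + 545\right) - 712\right)\right) - 3440} = \sqrt{\left(\left(\frac{167}{458} - -25\right) - 885\right) - 3440} = \sqrt{\left(\left(\frac{167}{458} + 25\right) - 885\right) - 3440} = \sqrt{\left(\frac{11617}{458} - 885\right) - 3440} = \sqrt{- \frac{393713}{458} - 3440} = \sqrt{- \frac{1969233}{458}} = \frac{i \sqrt{901908714}}{458}$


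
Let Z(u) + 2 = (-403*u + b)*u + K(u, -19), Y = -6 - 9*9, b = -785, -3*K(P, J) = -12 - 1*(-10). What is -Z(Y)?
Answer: 8946040/3 ≈ 2.9820e+6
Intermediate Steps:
K(P, J) = ⅔ (K(P, J) = -(-12 - 1*(-10))/3 = -(-12 + 10)/3 = -⅓*(-2) = ⅔)
Y = -87 (Y = -6 - 81 = -87)
Z(u) = -4/3 + u*(-785 - 403*u) (Z(u) = -2 + ((-403*u - 785)*u + ⅔) = -2 + ((-785 - 403*u)*u + ⅔) = -2 + (u*(-785 - 403*u) + ⅔) = -2 + (⅔ + u*(-785 - 403*u)) = -4/3 + u*(-785 - 403*u))
-Z(Y) = -(-4/3 - 785*(-87) - 403*(-87)²) = -(-4/3 + 68295 - 403*7569) = -(-4/3 + 68295 - 3050307) = -1*(-8946040/3) = 8946040/3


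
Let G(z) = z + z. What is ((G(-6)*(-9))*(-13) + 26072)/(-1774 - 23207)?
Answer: -24668/24981 ≈ -0.98747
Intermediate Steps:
G(z) = 2*z
((G(-6)*(-9))*(-13) + 26072)/(-1774 - 23207) = (((2*(-6))*(-9))*(-13) + 26072)/(-1774 - 23207) = (-12*(-9)*(-13) + 26072)/(-24981) = (108*(-13) + 26072)*(-1/24981) = (-1404 + 26072)*(-1/24981) = 24668*(-1/24981) = -24668/24981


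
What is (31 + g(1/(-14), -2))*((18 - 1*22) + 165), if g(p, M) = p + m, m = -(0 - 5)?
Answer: 11569/2 ≈ 5784.5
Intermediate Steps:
m = 5 (m = -1*(-5) = 5)
g(p, M) = 5 + p (g(p, M) = p + 5 = 5 + p)
(31 + g(1/(-14), -2))*((18 - 1*22) + 165) = (31 + (5 + 1/(-14)))*((18 - 1*22) + 165) = (31 + (5 - 1/14))*((18 - 22) + 165) = (31 + 69/14)*(-4 + 165) = (503/14)*161 = 11569/2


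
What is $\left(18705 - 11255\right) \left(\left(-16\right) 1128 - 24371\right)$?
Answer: $-316021550$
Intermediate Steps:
$\left(18705 - 11255\right) \left(\left(-16\right) 1128 - 24371\right) = 7450 \left(-18048 - 24371\right) = 7450 \left(-42419\right) = -316021550$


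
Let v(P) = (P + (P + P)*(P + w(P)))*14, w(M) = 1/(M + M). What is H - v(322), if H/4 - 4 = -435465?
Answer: -4649518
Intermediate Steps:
H = -1741844 (H = 16 + 4*(-435465) = 16 - 1741860 = -1741844)
w(M) = 1/(2*M)
v(P) = 14*P + 28*P*(P + 1/(2*P)) (v(P) = (P + (P + P)*(P + 1/(2*P)))*14 = (P + (2*P)*(P + 1/(2*P)))*14 = (P + 2*P*(P + 1/(2*P)))*14 = 14*P + 28*P*(P + 1/(2*P)))
H - v(322) = -1741844 - (14 + 14*322*(1 + 2*322)) = -1741844 - (14 + 14*322*(1 + 644)) = -1741844 - (14 + 14*322*645) = -1741844 - (14 + 2907660) = -1741844 - 1*2907674 = -1741844 - 2907674 = -4649518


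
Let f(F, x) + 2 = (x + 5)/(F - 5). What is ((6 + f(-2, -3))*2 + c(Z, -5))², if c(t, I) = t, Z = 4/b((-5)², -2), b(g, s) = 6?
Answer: 28900/441 ≈ 65.533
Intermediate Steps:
f(F, x) = -2 + (5 + x)/(-5 + F) (f(F, x) = -2 + (x + 5)/(F - 5) = -2 + (5 + x)/(-5 + F))
Z = ⅔ (Z = 4/6 = 4*(⅙) = ⅔ ≈ 0.66667)
((6 + f(-2, -3))*2 + c(Z, -5))² = ((6 + (15 - 3 - 2*(-2))/(-5 - 2))*2 + ⅔)² = ((6 + (15 - 3 + 4)/(-7))*2 + ⅔)² = ((6 - ⅐*16)*2 + ⅔)² = ((6 - 16/7)*2 + ⅔)² = ((26/7)*2 + ⅔)² = (52/7 + ⅔)² = (170/21)² = 28900/441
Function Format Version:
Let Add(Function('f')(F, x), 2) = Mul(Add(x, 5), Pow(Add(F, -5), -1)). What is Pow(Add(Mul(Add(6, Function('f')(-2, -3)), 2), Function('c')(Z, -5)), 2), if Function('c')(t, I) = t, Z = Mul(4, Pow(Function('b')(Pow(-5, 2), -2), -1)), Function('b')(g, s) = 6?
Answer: Rational(28900, 441) ≈ 65.533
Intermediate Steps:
Function('f')(F, x) = Add(-2, Mul(Pow(Add(-5, F), -1), Add(5, x))) (Function('f')(F, x) = Add(-2, Mul(Add(x, 5), Pow(Add(F, -5), -1))) = Add(-2, Mul(Add(5, x), Pow(Add(-5, F), -1))) = Add(-2, Mul(Pow(Add(-5, F), -1), Add(5, x))))
Z = Rational(2, 3) (Z = Mul(4, Pow(6, -1)) = Mul(4, Rational(1, 6)) = Rational(2, 3) ≈ 0.66667)
Pow(Add(Mul(Add(6, Function('f')(-2, -3)), 2), Function('c')(Z, -5)), 2) = Pow(Add(Mul(Add(6, Mul(Pow(Add(-5, -2), -1), Add(15, -3, Mul(-2, -2)))), 2), Rational(2, 3)), 2) = Pow(Add(Mul(Add(6, Mul(Pow(-7, -1), Add(15, -3, 4))), 2), Rational(2, 3)), 2) = Pow(Add(Mul(Add(6, Mul(Rational(-1, 7), 16)), 2), Rational(2, 3)), 2) = Pow(Add(Mul(Add(6, Rational(-16, 7)), 2), Rational(2, 3)), 2) = Pow(Add(Mul(Rational(26, 7), 2), Rational(2, 3)), 2) = Pow(Add(Rational(52, 7), Rational(2, 3)), 2) = Pow(Rational(170, 21), 2) = Rational(28900, 441)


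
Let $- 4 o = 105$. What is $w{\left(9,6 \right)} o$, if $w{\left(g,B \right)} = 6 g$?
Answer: $- \frac{2835}{2} \approx -1417.5$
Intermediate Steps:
$o = - \frac{105}{4}$ ($o = \left(- \frac{1}{4}\right) 105 = - \frac{105}{4} \approx -26.25$)
$w{\left(9,6 \right)} o = 6 \cdot 9 \left(- \frac{105}{4}\right) = 54 \left(- \frac{105}{4}\right) = - \frac{2835}{2}$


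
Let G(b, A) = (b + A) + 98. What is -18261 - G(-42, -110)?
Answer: -18207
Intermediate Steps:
G(b, A) = 98 + A + b (G(b, A) = (A + b) + 98 = 98 + A + b)
-18261 - G(-42, -110) = -18261 - (98 - 110 - 42) = -18261 - 1*(-54) = -18261 + 54 = -18207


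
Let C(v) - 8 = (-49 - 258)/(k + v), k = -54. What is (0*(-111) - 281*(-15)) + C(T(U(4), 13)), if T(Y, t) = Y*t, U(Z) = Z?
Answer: 8753/2 ≈ 4376.5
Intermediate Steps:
C(v) = 8 - 307/(-54 + v) (C(v) = 8 + (-49 - 258)/(-54 + v) = 8 - 307/(-54 + v))
(0*(-111) - 281*(-15)) + C(T(U(4), 13)) = (0*(-111) - 281*(-15)) + (-739 + 8*(4*13))/(-54 + 4*13) = (0 + 4215) + (-739 + 8*52)/(-54 + 52) = 4215 + (-739 + 416)/(-2) = 4215 - 1/2*(-323) = 4215 + 323/2 = 8753/2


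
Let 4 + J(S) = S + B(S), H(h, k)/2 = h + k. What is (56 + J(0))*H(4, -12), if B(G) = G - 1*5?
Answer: -752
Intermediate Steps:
H(h, k) = 2*h + 2*k (H(h, k) = 2*(h + k) = 2*h + 2*k)
B(G) = -5 + G (B(G) = G - 5 = -5 + G)
J(S) = -9 + 2*S (J(S) = -4 + (S + (-5 + S)) = -4 + (-5 + 2*S) = -9 + 2*S)
(56 + J(0))*H(4, -12) = (56 + (-9 + 2*0))*(2*4 + 2*(-12)) = (56 + (-9 + 0))*(8 - 24) = (56 - 9)*(-16) = 47*(-16) = -752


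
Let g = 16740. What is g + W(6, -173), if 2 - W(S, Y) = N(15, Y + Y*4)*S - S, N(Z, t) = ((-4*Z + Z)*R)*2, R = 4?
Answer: 18908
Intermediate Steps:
N(Z, t) = -24*Z (N(Z, t) = ((-4*Z + Z)*4)*2 = (-3*Z*4)*2 = -12*Z*2 = -24*Z)
W(S, Y) = 2 + 361*S (W(S, Y) = 2 - ((-24*15)*S - S) = 2 - (-360*S - S) = 2 - (-361)*S = 2 + 361*S)
g + W(6, -173) = 16740 + (2 + 361*6) = 16740 + (2 + 2166) = 16740 + 2168 = 18908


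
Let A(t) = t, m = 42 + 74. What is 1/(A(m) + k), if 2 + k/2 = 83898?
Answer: 1/167908 ≈ 5.9556e-6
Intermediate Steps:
k = 167792 (k = -4 + 2*83898 = -4 + 167796 = 167792)
m = 116
1/(A(m) + k) = 1/(116 + 167792) = 1/167908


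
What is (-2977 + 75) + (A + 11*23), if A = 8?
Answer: -2641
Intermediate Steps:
(-2977 + 75) + (A + 11*23) = (-2977 + 75) + (8 + 11*23) = -2902 + (8 + 253) = -2902 + 261 = -2641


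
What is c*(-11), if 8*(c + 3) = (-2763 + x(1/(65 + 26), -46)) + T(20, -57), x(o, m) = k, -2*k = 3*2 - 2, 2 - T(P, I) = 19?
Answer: 15433/4 ≈ 3858.3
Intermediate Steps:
T(P, I) = -17 (T(P, I) = 2 - 1*19 = 2 - 19 = -17)
k = -2 (k = -(3*2 - 2)/2 = -(6 - 2)/2 = -1/2*4 = -2)
x(o, m) = -2
c = -1403/4 (c = -3 + ((-2763 - 2) - 17)/8 = -3 + (-2765 - 17)/8 = -3 + (1/8)*(-2782) = -3 - 1391/4 = -1403/4 ≈ -350.75)
c*(-11) = -1403/4*(-11) = 15433/4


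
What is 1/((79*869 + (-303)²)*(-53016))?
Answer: -1/8506947360 ≈ -1.1755e-10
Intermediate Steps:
1/((79*869 + (-303)²)*(-53016)) = -1/53016/(68651 + 91809) = -1/53016/160460 = (1/160460)*(-1/53016) = -1/8506947360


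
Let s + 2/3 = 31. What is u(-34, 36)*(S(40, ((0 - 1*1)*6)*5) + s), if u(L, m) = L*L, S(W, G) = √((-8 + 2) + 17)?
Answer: 105196/3 + 1156*√11 ≈ 38899.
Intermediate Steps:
S(W, G) = √11 (S(W, G) = √(-6 + 17) = √11)
u(L, m) = L²
s = 91/3 (s = -⅔ + 31 = 91/3 ≈ 30.333)
u(-34, 36)*(S(40, ((0 - 1*1)*6)*5) + s) = (-34)²*(√11 + 91/3) = 1156*(91/3 + √11) = 105196/3 + 1156*√11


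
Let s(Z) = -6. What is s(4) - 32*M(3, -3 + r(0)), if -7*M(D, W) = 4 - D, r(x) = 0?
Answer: -10/7 ≈ -1.4286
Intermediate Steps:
M(D, W) = -4/7 + D/7 (M(D, W) = -(4 - D)/7 = -4/7 + D/7)
s(4) - 32*M(3, -3 + r(0)) = -6 - 32*(-4/7 + (⅐)*3) = -6 - 32*(-4/7 + 3/7) = -6 - 32*(-⅐) = -6 + 32/7 = -10/7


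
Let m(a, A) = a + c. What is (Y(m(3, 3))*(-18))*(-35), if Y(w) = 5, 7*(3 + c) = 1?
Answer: 3150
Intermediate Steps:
c = -20/7 (c = -3 + (⅐)*1 = -3 + ⅐ = -20/7 ≈ -2.8571)
m(a, A) = -20/7 + a (m(a, A) = a - 20/7 = -20/7 + a)
(Y(m(3, 3))*(-18))*(-35) = (5*(-18))*(-35) = -90*(-35) = 3150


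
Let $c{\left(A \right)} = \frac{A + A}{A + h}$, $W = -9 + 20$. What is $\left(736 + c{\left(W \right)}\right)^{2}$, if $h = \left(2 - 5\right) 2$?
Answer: $\frac{13704804}{25} \approx 5.4819 \cdot 10^{5}$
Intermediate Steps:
$W = 11$
$h = -6$ ($h = \left(-3\right) 2 = -6$)
$c{\left(A \right)} = \frac{2 A}{-6 + A}$ ($c{\left(A \right)} = \frac{A + A}{A - 6} = \frac{2 A}{-6 + A}$)
$\left(736 + c{\left(W \right)}\right)^{2} = \left(736 + 2 \cdot 11 \frac{1}{-6 + 11}\right)^{2} = \left(736 + 2 \cdot 11 \cdot \frac{1}{5}\right)^{2} = \left(736 + \frac{22}{5}\right)^{2} = \left(\frac{3702}{5}\right)^{2} = \frac{13704804}{25}$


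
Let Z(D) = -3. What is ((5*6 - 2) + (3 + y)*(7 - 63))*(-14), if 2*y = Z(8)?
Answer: 784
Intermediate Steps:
y = -3/2 (y = (½)*(-3) = -3/2 ≈ -1.5000)
((5*6 - 2) + (3 + y)*(7 - 63))*(-14) = ((5*6 - 2) + (3 - 3/2)*(7 - 63))*(-14) = ((30 - 2) + (3/2)*(-56))*(-14) = (28 - 84)*(-14) = -56*(-14) = 784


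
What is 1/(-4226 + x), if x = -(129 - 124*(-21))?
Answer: -1/6959 ≈ -0.00014370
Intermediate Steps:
x = -2733 (x = -(129 + 2604) = -1*2733 = -2733)
1/(-4226 + x) = 1/(-4226 - 2733) = 1/(-6959) = -1/6959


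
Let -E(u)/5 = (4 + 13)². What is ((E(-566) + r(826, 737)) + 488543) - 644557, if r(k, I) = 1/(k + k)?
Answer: -260122267/1652 ≈ -1.5746e+5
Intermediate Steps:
r(k, I) = 1/(2*k)
E(u) = -1445 (E(u) = -5*(4 + 13)² = -5*17² = -5*289 = -1445)
((E(-566) + r(826, 737)) + 488543) - 644557 = ((-1445 + (½)/826) + 488543) - 644557 = ((-1445 + (½)*(1/826)) + 488543) - 644557 = ((-1445 + 1/1652) + 488543) - 644557 = (-2387139/1652 + 488543) - 644557 = 804685897/1652 - 644557 = -260122267/1652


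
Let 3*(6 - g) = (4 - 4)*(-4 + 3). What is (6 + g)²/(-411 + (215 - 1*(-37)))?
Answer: -48/53 ≈ -0.90566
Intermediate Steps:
g = 6 (g = 6 - (4 - 4)*(-4 + 3)/3 = 6 - 0*(-1) = 6 - ⅓*0 = 6 + 0 = 6)
(6 + g)²/(-411 + (215 - 1*(-37))) = (6 + 6)²/(-411 + (215 - 1*(-37))) = 12²/(-411 + (215 + 37)) = 144/(-411 + 252) = 144/(-159) = -1/159*144 = -48/53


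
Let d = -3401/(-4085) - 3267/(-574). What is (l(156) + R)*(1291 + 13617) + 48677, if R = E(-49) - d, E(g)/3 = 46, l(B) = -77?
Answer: 53115805271/61705 ≈ 8.6080e+5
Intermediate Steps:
E(g) = 138 (E(g) = 3*46 = 138)
d = 805151/123410 (d = -3401*(-1/4085) - 3267*(-1/574) = 179/215 + 3267/574 = 805151/123410 ≈ 6.5242)
R = 16225429/123410 (R = 138 - 1*805151/123410 = 138 - 805151/123410 = 16225429/123410 ≈ 131.48)
(l(156) + R)*(1291 + 13617) + 48677 = (-77 + 16225429/123410)*(1291 + 13617) + 48677 = (6722859/123410)*14908 + 48677 = 50112190986/61705 + 48677 = 53115805271/61705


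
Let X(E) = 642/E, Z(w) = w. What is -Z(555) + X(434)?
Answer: -120114/217 ≈ -553.52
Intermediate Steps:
-Z(555) + X(434) = -1*555 + 642/434 = -555 + 642*(1/434) = -555 + 321/217 = -120114/217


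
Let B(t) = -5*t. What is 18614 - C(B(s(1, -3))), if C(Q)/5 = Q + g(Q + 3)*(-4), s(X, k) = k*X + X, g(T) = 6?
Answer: 18684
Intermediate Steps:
s(X, k) = X + X*k (s(X, k) = X*k + X = X + X*k)
C(Q) = -120 + 5*Q (C(Q) = 5*(Q + 6*(-4)) = 5*(Q - 24) = 5*(-24 + Q) = -120 + 5*Q)
18614 - C(B(s(1, -3))) = 18614 - (-120 + 5*(-5*(1 - 3))) = 18614 - (-120 + 5*(-5*(-2))) = 18614 - (-120 + 5*10) = 18614 - (-120 + 50) = 18614 - 1*(-70) = 18614 + 70 = 18684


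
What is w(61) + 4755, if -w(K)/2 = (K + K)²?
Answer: -25013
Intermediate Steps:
w(K) = -8*K² (w(K) = -2*(K + K)² = -2*4*K² = -8*K²)
w(61) + 4755 = -8*61² + 4755 = -8*3721 + 4755 = -29768 + 4755 = -25013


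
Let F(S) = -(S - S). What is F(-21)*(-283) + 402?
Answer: 402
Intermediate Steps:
F(S) = 0 (F(S) = -1*0 = 0)
F(-21)*(-283) + 402 = 0*(-283) + 402 = 0 + 402 = 402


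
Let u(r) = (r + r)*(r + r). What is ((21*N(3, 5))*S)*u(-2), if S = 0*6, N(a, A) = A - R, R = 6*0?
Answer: 0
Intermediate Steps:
u(r) = 4*r**2 (u(r) = (2*r)*(2*r) = 4*r**2)
R = 0
N(a, A) = A (N(a, A) = A - 1*0 = A + 0 = A)
S = 0
((21*N(3, 5))*S)*u(-2) = ((21*5)*0)*(4*(-2)**2) = (105*0)*(4*4) = 0*16 = 0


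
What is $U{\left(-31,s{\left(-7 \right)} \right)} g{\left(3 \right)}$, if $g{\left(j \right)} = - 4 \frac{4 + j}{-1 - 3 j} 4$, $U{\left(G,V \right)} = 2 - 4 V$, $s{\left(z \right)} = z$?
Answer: $336$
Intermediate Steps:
$g{\left(j \right)} = - \frac{16 \left(4 + j\right)}{-1 - 3 j}$ ($g{\left(j \right)} = - 4 \frac{4 + j}{-1 - 3 j} 4 = - \frac{4 \left(4 + j\right)}{-1 - 3 j} 4 = - \frac{16 \left(4 + j\right)}{-1 - 3 j}$)
$U{\left(-31,s{\left(-7 \right)} \right)} g{\left(3 \right)} = \left(2 - -28\right) \frac{16 \left(4 + 3\right)}{1 + 3 \cdot 3} = \left(2 + 28\right) 16 \frac{1}{1 + 9} \cdot 7 = 30 \cdot 16 \cdot \frac{1}{10} \cdot 7 = 30 \cdot \frac{56}{5} = 336$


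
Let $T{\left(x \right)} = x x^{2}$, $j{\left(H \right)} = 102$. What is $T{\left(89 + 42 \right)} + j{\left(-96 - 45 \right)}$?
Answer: $2248193$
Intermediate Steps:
$T{\left(x \right)} = x^{3}$
$T{\left(89 + 42 \right)} + j{\left(-96 - 45 \right)} = \left(89 + 42\right)^{3} + 102 = 131^{3} + 102 = 2248091 + 102 = 2248193$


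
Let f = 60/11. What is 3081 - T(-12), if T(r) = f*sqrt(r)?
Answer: 3081 - 120*I*sqrt(3)/11 ≈ 3081.0 - 18.895*I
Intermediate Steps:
f = 60/11 (f = 60*(1/11) = 60/11 ≈ 5.4545)
T(r) = 60*sqrt(r)/11
3081 - T(-12) = 3081 - 60*sqrt(-12)/11 = 3081 - 60*2*I*sqrt(3)/11 = 3081 - 120*I*sqrt(3)/11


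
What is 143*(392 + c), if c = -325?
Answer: 9581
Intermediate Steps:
143*(392 + c) = 143*(392 - 325) = 143*67 = 9581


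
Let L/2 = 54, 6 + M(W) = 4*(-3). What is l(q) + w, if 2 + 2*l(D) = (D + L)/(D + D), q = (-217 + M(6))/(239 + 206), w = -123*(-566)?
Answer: 13078431/188 ≈ 69566.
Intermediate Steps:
M(W) = -18 (M(W) = -6 + 4*(-3) = -6 - 12 = -18)
L = 108 (L = 2*54 = 108)
w = 69618
q = -47/89 (q = (-217 - 18)/(239 + 206) = -235/445 = -235*1/445 = -47/89 ≈ -0.52809)
l(D) = -1 + (108 + D)/(4*D) (l(D) = -1 + ((D + 108)/(D + D))/2 = -1 + ((108 + D)/((2*D)))/2 = -1 + ((108 + D)*(1/(2*D)))/2 = -1 + ((108 + D)/(2*D))/2 = -1 + (108 + D)/(4*D))
l(q) + w = (-¾ + 27/(-47/89)) + 69618 = (-¾ + 27*(-89/47)) + 69618 = (-¾ - 2403/47) + 69618 = -9753/188 + 69618 = 13078431/188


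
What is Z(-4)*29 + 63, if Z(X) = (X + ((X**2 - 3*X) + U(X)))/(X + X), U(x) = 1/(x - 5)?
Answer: -1699/72 ≈ -23.597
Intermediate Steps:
U(x) = 1/(-5 + x)
Z(X) = (X**2 + 1/(-5 + X) - 2*X)/(2*X) (Z(X) = (X + ((X**2 - 3*X) + 1/(-5 + X)))/(X + X) = (X + (X**2 + 1/(-5 + X) - 3*X))/((2*X)) = (X**2 + 1/(-5 + X) - 2*X)*(1/(2*X)) = (X**2 + 1/(-5 + X) - 2*X)/(2*X))
Z(-4)*29 + 63 = ((1/2)*(1 - 4*(-5 - 4)*(-2 - 4))/(-4*(-5 - 4)))*29 + 63 = ((1/2)*(-1/4)*(1 - 4*(-9)*(-6))/(-9))*29 + 63 = ((1/2)*(-1/4)*(-1/9)*(1 - 216))*29 + 63 = ((1/2)*(-1/4)*(-1/9)*(-215))*29 + 63 = -215/72*29 + 63 = -6235/72 + 63 = -1699/72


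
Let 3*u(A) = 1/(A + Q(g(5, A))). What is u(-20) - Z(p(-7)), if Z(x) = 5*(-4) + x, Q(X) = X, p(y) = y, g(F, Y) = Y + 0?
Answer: 3239/120 ≈ 26.992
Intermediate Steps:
g(F, Y) = Y
Z(x) = -20 + x
u(A) = 1/(6*A) (u(A) = 1/(3*(A + A)) = 1/(3*((2*A))) = (1/(2*A))/3 = 1/(6*A))
u(-20) - Z(p(-7)) = (1/6)/(-20) - (-20 - 7) = (1/6)*(-1/20) - 1*(-27) = -1/120 + 27 = 3239/120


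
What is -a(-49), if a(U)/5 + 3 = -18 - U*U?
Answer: 12110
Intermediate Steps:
a(U) = -105 - 5*U² (a(U) = -15 + 5*(-18 - U*U) = -15 + 5*(-18 - U²) = -15 + (-90 - 5*U²) = -105 - 5*U²)
-a(-49) = -(-105 - 5*(-49)²) = -(-105 - 5*2401) = -(-105 - 12005) = -1*(-12110) = 12110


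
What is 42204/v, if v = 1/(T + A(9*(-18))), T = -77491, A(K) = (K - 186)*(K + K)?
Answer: 1488155244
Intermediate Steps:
A(K) = 2*K*(-186 + K) (A(K) = (-186 + K)*(2*K) = 2*K*(-186 + K))
v = 1/35261 (v = 1/(-77491 + 2*(9*(-18))*(-186 + 9*(-18))) = 1/(-77491 + 2*(-162)*(-186 - 162)) = 1/(-77491 + 2*(-162)*(-348)) = 1/(-77491 + 112752) = 1/35261 ≈ 2.8360e-5)
42204/v = 42204/(1/35261) = 42204*35261 = 1488155244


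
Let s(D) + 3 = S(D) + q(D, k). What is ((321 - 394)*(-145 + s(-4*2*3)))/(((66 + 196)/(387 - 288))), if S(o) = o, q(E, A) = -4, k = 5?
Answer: 635976/131 ≈ 4854.8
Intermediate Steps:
s(D) = -7 + D (s(D) = -3 + (D - 4) = -3 + (-4 + D) = -7 + D)
((321 - 394)*(-145 + s(-4*2*3)))/(((66 + 196)/(387 - 288))) = ((321 - 394)*(-145 + (-7 - 4*2*3)))/(((66 + 196)/(387 - 288))) = (-73*(-145 + (-7 - 8*3)))/((262/99)) = (-73*(-145 + (-7 - 24)))/((262*(1/99))) = (-73*(-145 - 31))/(262/99) = -73*(-176)*(99/262) = 12848*(99/262) = 635976/131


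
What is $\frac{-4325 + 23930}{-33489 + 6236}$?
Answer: $- \frac{19605}{27253} \approx -0.71937$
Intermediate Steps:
$\frac{-4325 + 23930}{-33489 + 6236} = \frac{19605}{-27253} = 19605 \left(- \frac{1}{27253}\right) = - \frac{19605}{27253}$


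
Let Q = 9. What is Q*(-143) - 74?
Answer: -1361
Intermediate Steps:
Q*(-143) - 74 = 9*(-143) - 74 = -1287 - 74 = -1361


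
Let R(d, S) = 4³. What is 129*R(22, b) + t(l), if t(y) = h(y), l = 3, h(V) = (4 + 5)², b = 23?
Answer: 8337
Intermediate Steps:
h(V) = 81 (h(V) = 9² = 81)
R(d, S) = 64
t(y) = 81
129*R(22, b) + t(l) = 129*64 + 81 = 8256 + 81 = 8337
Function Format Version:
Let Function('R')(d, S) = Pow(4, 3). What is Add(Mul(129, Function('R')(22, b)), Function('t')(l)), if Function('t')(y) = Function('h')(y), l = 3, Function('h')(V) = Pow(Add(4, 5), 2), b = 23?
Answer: 8337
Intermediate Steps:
Function('h')(V) = 81 (Function('h')(V) = Pow(9, 2) = 81)
Function('R')(d, S) = 64
Function('t')(y) = 81
Add(Mul(129, Function('R')(22, b)), Function('t')(l)) = Add(Mul(129, 64), 81) = Add(8256, 81) = 8337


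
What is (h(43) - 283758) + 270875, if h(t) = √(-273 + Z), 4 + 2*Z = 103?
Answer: -12883 + I*√894/2 ≈ -12883.0 + 14.95*I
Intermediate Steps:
Z = 99/2 (Z = -2 + (½)*103 = -2 + 103/2 = 99/2 ≈ 49.500)
h(t) = I*√894/2 (h(t) = √(-273 + 99/2) = √(-447/2) = I*√894/2)
(h(43) - 283758) + 270875 = (I*√894/2 - 283758) + 270875 = (-283758 + I*√894/2) + 270875 = -12883 + I*√894/2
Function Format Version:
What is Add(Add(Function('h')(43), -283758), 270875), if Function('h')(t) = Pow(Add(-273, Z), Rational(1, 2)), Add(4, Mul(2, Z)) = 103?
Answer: Add(-12883, Mul(Rational(1, 2), I, Pow(894, Rational(1, 2)))) ≈ Add(-12883., Mul(14.950, I))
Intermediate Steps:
Z = Rational(99, 2) (Z = Add(-2, Mul(Rational(1, 2), 103)) = Add(-2, Rational(103, 2)) = Rational(99, 2) ≈ 49.500)
Function('h')(t) = Mul(Rational(1, 2), I, Pow(894, Rational(1, 2))) (Function('h')(t) = Pow(Add(-273, Rational(99, 2)), Rational(1, 2)) = Pow(Rational(-447, 2), Rational(1, 2)) = Mul(Rational(1, 2), I, Pow(894, Rational(1, 2))))
Add(Add(Function('h')(43), -283758), 270875) = Add(Add(Mul(Rational(1, 2), I, Pow(894, Rational(1, 2))), -283758), 270875) = Add(Add(-283758, Mul(Rational(1, 2), I, Pow(894, Rational(1, 2)))), 270875) = Add(-12883, Mul(Rational(1, 2), I, Pow(894, Rational(1, 2))))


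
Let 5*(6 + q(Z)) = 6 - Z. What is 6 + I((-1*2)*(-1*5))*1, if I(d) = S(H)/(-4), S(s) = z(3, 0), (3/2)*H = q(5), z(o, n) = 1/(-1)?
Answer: 25/4 ≈ 6.2500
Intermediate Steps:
z(o, n) = -1
q(Z) = -24/5 - Z/5 (q(Z) = -6 + (6 - Z)/5 = -6 + (6/5 - Z/5) = -24/5 - Z/5)
H = -58/15 (H = 2*(-24/5 - ⅕*5)/3 = 2*(-24/5 - 1)/3 = (⅔)*(-29/5) = -58/15 ≈ -3.8667)
S(s) = -1
I(d) = ¼ (I(d) = -1/(-4) = -1*(-¼) = ¼)
6 + I((-1*2)*(-1*5))*1 = 6 + (¼)*1 = 6 + ¼ = 25/4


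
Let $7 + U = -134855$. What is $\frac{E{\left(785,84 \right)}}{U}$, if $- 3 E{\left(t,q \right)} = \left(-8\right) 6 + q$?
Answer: $\frac{2}{22477} \approx 8.898 \cdot 10^{-5}$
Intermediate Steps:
$E{\left(t,q \right)} = 16 - \frac{q}{3}$ ($E{\left(t,q \right)} = - \frac{\left(-8\right) 6 + q}{3} = - \frac{-48 + q}{3} = 16 - \frac{q}{3}$)
$U = -134862$ ($U = -7 - 134855 = -134862$)
$\frac{E{\left(785,84 \right)}}{U} = \frac{16 - 28}{-134862} = \left(16 - 28\right) \left(- \frac{1}{134862}\right) = \left(-12\right) \left(- \frac{1}{134862}\right) = \frac{2}{22477}$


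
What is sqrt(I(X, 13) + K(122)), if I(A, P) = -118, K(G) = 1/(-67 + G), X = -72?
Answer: 3*I*sqrt(39655)/55 ≈ 10.862*I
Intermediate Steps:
sqrt(I(X, 13) + K(122)) = sqrt(-118 + 1/(-67 + 122)) = sqrt(-118 + 1/55) = sqrt(-6489/55) = 3*I*sqrt(39655)/55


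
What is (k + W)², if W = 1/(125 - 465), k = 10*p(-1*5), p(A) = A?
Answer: 289034001/115600 ≈ 2500.3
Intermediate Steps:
k = -50 (k = 10*(-1*5) = 10*(-5) = -50)
W = -1/340 (W = 1/(-340) = -1/340 ≈ -0.0029412)
(k + W)² = (-50 - 1/340)² = (-17001/340)² = 289034001/115600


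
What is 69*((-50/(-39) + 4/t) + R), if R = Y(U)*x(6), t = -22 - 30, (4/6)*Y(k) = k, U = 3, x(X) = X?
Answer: 25300/13 ≈ 1946.2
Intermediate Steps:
Y(k) = 3*k/2
t = -52
R = 27 (R = ((3/2)*3)*6 = (9/2)*6 = 27)
69*((-50/(-39) + 4/t) + R) = 69*((-50/(-39) + 4/(-52)) + 27) = 69*((-50*(-1/39) + 4*(-1/52)) + 27) = 69*((50/39 - 1/13) + 27) = 69*(47/39 + 27) = 69*(1100/39) = 25300/13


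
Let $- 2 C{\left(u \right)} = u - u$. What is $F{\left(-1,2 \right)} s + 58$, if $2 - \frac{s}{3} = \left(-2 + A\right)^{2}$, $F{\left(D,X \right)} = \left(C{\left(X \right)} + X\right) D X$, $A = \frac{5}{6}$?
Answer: $\frac{151}{3} \approx 50.333$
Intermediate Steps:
$C{\left(u \right)} = 0$ ($C{\left(u \right)} = - \frac{u - u}{2} = \left(- \frac{1}{2}\right) 0 = 0$)
$A = \frac{5}{6}$ ($A = 5 \cdot \frac{1}{6} = \frac{5}{6} \approx 0.83333$)
$F{\left(D,X \right)} = D X^{2}$ ($F{\left(D,X \right)} = \left(0 + X\right) D X = X D X = D X^{2}$)
$s = \frac{23}{12}$ ($s = 6 - 3 \left(-2 + \frac{5}{6}\right)^{2} = 6 - 3 \left(- \frac{7}{6}\right)^{2} = 6 - \frac{49}{12} = \frac{23}{12} \approx 1.9167$)
$F{\left(-1,2 \right)} s + 58 = - 2^{2} \cdot \frac{23}{12} + 58 = \left(-1\right) 4 \cdot \frac{23}{12} + 58 = \left(-4\right) \frac{23}{12} + 58 = - \frac{23}{3} + 58 = \frac{151}{3}$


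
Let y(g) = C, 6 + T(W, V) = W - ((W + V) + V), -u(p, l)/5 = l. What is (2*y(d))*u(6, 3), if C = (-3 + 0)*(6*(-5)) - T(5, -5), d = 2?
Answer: -2580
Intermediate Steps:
u(p, l) = -5*l
T(W, V) = -6 - 2*V (T(W, V) = -6 + (W - ((W + V) + V)) = -6 + (W - ((V + W) + V)) = -6 + (W - (W + 2*V)) = -6 + (W + (-W - 2*V)) = -6 - 2*V)
C = 86 (C = (-3 + 0)*(6*(-5)) - (-6 - 2*(-5)) = -3*(-30) - (-6 + 10) = 90 - 1*4 = 90 - 4 = 86)
y(g) = 86
(2*y(d))*u(6, 3) = (2*86)*(-5*3) = 172*(-15) = -2580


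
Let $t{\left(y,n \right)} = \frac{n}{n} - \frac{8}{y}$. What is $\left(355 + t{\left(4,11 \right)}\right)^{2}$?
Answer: $125316$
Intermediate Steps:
$t{\left(y,n \right)} = 1 - \frac{8}{y}$
$\left(355 + t{\left(4,11 \right)}\right)^{2} = \left(355 + \frac{-8 + 4}{4}\right)^{2} = \left(355 + \frac{1}{4} \left(-4\right)\right)^{2} = \left(355 - 1\right)^{2} = 354^{2} = 125316$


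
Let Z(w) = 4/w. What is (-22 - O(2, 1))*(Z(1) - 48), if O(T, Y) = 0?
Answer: 968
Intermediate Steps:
(-22 - O(2, 1))*(Z(1) - 48) = (-22 - 1*0)*(4/1 - 48) = (-22 + 0)*(4*1 - 48) = -22*(4 - 48) = -22*(-44) = 968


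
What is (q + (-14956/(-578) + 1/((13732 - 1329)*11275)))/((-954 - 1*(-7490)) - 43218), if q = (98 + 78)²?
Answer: -1252936623528439/1482498093519850 ≈ -0.84515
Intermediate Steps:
q = 30976 (q = 176² = 30976)
(q + (-14956/(-578) + 1/((13732 - 1329)*11275)))/((-954 - 1*(-7490)) - 43218) = (30976 + (-14956/(-578) + 1/((13732 - 1329)*11275)))/((-954 - 1*(-7490)) - 43218) = (30976 + (-14956*(-1/578) + (1/11275)/12403))/((-954 + 7490) - 43218) = (30976 + (7478/289 + (1/12403)*(1/11275)))/(6536 - 43218) = (30976 + (7478/289 + 1/139843825))/(-36682) = (30976 + 1045752123639/40414865425)*(-1/36682) = (1252936623528439/40414865425)*(-1/36682) = -1252936623528439/1482498093519850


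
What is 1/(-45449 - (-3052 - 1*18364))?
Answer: -1/24033 ≈ -4.1609e-5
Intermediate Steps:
1/(-45449 - (-3052 - 1*18364)) = 1/(-45449 - (-3052 - 18364)) = 1/(-45449 - 1*(-21416)) = 1/(-45449 + 21416) = 1/(-24033) = -1/24033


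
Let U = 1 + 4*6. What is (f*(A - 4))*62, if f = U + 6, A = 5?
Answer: 1922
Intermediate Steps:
U = 25 (U = 1 + 24 = 25)
f = 31 (f = 25 + 6 = 31)
(f*(A - 4))*62 = (31*(5 - 4))*62 = (31*1)*62 = 31*62 = 1922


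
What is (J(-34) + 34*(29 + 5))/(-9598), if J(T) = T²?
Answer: -1156/4799 ≈ -0.24088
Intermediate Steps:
(J(-34) + 34*(29 + 5))/(-9598) = ((-34)² + 34*(29 + 5))/(-9598) = (1156 + 34*34)*(-1/9598) = (1156 + 1156)*(-1/9598) = 2312*(-1/9598) = -1156/4799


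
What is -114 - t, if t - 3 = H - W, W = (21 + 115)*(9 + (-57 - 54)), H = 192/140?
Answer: -489663/35 ≈ -13990.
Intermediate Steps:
H = 48/35 (H = 192*(1/140) = 48/35 ≈ 1.3714)
W = -13872 (W = 136*(9 - 111) = 136*(-102) = -13872)
t = 485673/35 (t = 3 + (48/35 - 1*(-13872)) = 3 + (48/35 + 13872) = 3 + 485568/35 = 485673/35 ≈ 13876.)
-114 - t = -114 - 1*485673/35 = -114 - 485673/35 = -489663/35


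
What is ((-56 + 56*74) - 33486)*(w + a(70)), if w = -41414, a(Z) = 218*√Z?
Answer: 1217488772 - 6408764*√70 ≈ 1.1639e+9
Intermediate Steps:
((-56 + 56*74) - 33486)*(w + a(70)) = ((-56 + 56*74) - 33486)*(-41414 + 218*√70) = ((-56 + 4144) - 33486)*(-41414 + 218*√70) = (4088 - 33486)*(-41414 + 218*√70) = -29398*(-41414 + 218*√70) = 1217488772 - 6408764*√70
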